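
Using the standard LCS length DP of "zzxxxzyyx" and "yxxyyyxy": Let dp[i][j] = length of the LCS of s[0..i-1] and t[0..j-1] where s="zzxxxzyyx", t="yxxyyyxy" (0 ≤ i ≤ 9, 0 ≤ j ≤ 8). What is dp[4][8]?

   ''  y  x  x  y  y  y  x  y
''  0  0  0  0  0  0  0  0  0
 z  0  0  0  0  0  0  0  0  0
 z  0  0  0  0  0  0  0  0  0
 x  0  0  1  1  1  1  1  1  1
 x  0  0  1  2  2  2  2  2  2
 x  0  0  1  2  2  2  2  3  3
 z  0  0  1  2  2  2  2  3  3
 y  0  1  1  2  3  3  3  3  4
 y  0  1  1  2  3  4  4  4  4
 x  0  1  2  2  3  4  4  5  5

2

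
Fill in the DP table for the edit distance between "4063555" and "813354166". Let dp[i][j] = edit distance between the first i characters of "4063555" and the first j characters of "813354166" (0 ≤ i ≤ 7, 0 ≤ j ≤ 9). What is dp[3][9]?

   ''  8  1  3  3  5  4  1  6  6
''  0  1  2  3  4  5  6  7  8  9
 4  1  1  2  3  4  5  5  6  7  8
 0  2  2  2  3  4  5  6  6  7  8
 6  3  3  3  3  4  5  6  7  6  7
 3  4  4  4  3  3  4  5  6  7  7
 5  5  5  5  4  4  3  4  5  6  7
 5  6  6  6  5  5  4  4  5  6  7
 5  7  7  7  6  6  5  5  5  6  7

7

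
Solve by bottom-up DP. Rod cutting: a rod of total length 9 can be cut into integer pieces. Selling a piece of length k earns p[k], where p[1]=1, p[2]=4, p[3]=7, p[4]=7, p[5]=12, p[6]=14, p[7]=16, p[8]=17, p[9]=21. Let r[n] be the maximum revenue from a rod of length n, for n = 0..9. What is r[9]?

21

   n    0    1    2    3    4    5    6    7    8    9
r[n]    0    1    4    7    8   12   14   16   19   21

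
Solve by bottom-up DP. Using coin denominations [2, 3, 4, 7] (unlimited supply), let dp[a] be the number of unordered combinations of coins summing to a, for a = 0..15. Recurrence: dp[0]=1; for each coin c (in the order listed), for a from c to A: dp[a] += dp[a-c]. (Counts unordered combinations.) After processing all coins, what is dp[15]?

after  coin     0     1     2     3     4     5     6     7     8     9    10    11    12    13    14    15
          2     1     0     1     0     1     0     1     0     1     0     1     0     1     0     1     0
          3     1     0     1     1     1     1     2     1     2     2     2     2     3     2     3     3
          4     1     0     1     1     2     1     3     2     4     3     5     4     7     5     8     7
          7     1     0     1     1     2     1     3     3     4     4     6     6     8     8    11    11

11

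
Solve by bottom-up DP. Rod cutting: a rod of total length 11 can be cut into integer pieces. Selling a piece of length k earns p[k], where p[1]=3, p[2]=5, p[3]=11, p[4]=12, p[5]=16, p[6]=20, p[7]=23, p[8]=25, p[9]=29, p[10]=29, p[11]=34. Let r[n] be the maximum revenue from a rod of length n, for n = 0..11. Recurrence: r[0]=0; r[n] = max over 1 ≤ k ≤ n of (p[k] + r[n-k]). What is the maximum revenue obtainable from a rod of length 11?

   n    0    1    2    3    4    5    6    7    8    9   10   11
r[n]    0    3    6   11   14   17   22   25   28   33   36   39

39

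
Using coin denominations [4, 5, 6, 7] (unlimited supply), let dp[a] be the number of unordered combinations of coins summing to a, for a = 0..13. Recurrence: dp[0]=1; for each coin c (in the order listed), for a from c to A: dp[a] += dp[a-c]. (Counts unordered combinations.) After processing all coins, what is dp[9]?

after  coin     0     1     2     3     4     5     6     7     8     9    10    11    12    13
          4     1     0     0     0     1     0     0     0     1     0     0     0     1     0
          5     1     0     0     0     1     1     0     0     1     1     1     0     1     1
          6     1     0     0     0     1     1     1     0     1     1     2     1     2     1
          7     1     0     0     0     1     1     1     1     1     1     2     2     3     2

1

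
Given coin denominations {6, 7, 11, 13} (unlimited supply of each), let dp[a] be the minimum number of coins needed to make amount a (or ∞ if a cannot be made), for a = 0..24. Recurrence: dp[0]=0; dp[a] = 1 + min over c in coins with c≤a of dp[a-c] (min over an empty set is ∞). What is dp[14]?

 a  0  1  2  3  4  5  6  7  8  9 10 11 12 13 14 15 16 17 18 19 20 21 22 23 24
dp  0  -  -  -  -  -  1  1  -  -  -  1  2  1  2  -  -  2  2  2  2  3  2  3  2
(- denotes ∞ / unreachable)

2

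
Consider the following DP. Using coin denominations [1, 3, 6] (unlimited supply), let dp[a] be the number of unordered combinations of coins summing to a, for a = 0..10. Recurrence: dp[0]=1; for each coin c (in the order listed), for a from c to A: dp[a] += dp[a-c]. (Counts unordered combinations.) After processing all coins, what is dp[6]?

4

after  coin     0     1     2     3     4     5     6     7     8     9    10
          1     1     1     1     1     1     1     1     1     1     1     1
          3     1     1     1     2     2     2     3     3     3     4     4
          6     1     1     1     2     2     2     4     4     4     6     6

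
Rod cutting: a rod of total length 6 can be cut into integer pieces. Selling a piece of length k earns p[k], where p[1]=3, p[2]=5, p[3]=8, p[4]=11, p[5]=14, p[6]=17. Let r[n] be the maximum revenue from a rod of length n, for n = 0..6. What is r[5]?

15

   n    0    1    2    3    4    5    6
r[n]    0    3    6    9   12   15   18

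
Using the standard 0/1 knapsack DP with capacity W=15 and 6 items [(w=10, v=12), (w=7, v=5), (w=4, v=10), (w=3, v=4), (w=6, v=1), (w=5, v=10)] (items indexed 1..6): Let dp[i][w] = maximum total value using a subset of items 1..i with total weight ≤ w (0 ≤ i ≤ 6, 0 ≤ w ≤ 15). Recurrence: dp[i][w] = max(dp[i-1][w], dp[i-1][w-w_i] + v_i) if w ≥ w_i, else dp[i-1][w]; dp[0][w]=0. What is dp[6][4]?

10

i\w   0   1   2   3   4   5   6   7   8   9  10  11  12  13  14  15
  0   0   0   0   0   0   0   0   0   0   0   0   0   0   0   0   0
  1   0   0   0   0   0   0   0   0   0   0  12  12  12  12  12  12
  2   0   0   0   0   0   0   0   5   5   5  12  12  12  12  12  12
  3   0   0   0   0  10  10  10  10  10  10  12  15  15  15  22  22
  4   0   0   0   4  10  10  10  14  14  14  14  15  15  16  22  22
  5   0   0   0   4  10  10  10  14  14  14  14  15  15  16  22  22
  6   0   0   0   4  10  10  10  14  14  20  20  20  24  24  24  24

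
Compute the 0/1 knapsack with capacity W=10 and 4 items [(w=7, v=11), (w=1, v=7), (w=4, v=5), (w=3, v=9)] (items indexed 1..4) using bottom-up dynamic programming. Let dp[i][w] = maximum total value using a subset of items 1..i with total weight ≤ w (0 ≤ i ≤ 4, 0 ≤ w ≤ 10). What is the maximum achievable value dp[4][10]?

21

i\w   0   1   2   3   4   5   6   7   8   9  10
  0   0   0   0   0   0   0   0   0   0   0   0
  1   0   0   0   0   0   0   0  11  11  11  11
  2   0   7   7   7   7   7   7  11  18  18  18
  3   0   7   7   7   7  12  12  12  18  18  18
  4   0   7   7   9  16  16  16  16  21  21  21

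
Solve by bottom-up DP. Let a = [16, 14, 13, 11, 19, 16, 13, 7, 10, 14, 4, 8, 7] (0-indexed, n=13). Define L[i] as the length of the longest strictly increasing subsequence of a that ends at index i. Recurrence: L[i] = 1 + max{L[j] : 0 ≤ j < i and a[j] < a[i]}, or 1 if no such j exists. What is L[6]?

2

   i    0    1    2    3    4    5    6    7    8    9   10   11   12
a[i]   16   14   13   11   19   16   13    7   10   14    4    8    7
L[i]    1    1    1    1    2    2    2    1    2    3    1    2    2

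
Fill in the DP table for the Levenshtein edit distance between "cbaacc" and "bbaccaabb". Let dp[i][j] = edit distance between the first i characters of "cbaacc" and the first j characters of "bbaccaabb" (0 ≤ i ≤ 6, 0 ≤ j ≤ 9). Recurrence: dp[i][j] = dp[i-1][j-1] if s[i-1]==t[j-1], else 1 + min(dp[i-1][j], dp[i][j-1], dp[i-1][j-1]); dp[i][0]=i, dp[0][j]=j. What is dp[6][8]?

5

   ''  b  b  a  c  c  a  a  b  b
''  0  1  2  3  4  5  6  7  8  9
 c  1  1  2  3  3  4  5  6  7  8
 b  2  1  1  2  3  4  5  6  6  7
 a  3  2  2  1  2  3  4  5  6  7
 a  4  3  3  2  2  3  3  4  5  6
 c  5  4  4  3  2  2  3  4  5  6
 c  6  5  5  4  3  2  3  4  5  6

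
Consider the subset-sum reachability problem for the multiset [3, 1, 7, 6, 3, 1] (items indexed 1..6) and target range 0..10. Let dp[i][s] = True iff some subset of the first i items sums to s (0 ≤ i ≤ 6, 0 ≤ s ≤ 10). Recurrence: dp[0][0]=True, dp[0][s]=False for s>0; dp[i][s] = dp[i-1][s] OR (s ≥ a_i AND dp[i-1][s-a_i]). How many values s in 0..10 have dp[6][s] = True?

11

i\s   0   1   2   3   4   5   6   7   8   9  10
  0   T   F   F   F   F   F   F   F   F   F   F
  1   T   F   F   T   F   F   F   F   F   F   F
  2   T   T   F   T   T   F   F   F   F   F   F
  3   T   T   F   T   T   F   F   T   T   F   T
  4   T   T   F   T   T   F   T   T   T   T   T
  5   T   T   F   T   T   F   T   T   T   T   T
  6   T   T   T   T   T   T   T   T   T   T   T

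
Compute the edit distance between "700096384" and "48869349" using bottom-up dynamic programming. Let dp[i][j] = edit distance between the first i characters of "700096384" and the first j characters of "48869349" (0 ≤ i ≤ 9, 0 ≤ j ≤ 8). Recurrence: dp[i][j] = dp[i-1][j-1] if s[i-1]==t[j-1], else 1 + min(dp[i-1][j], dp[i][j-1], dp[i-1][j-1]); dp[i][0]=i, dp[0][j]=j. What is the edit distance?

   ''  4  8  8  6  9  3  4  9
''  0  1  2  3  4  5  6  7  8
 7  1  1  2  3  4  5  6  7  8
 0  2  2  2  3  4  5  6  7  8
 0  3  3  3  3  4  5  6  7  8
 0  4  4  4  4  4  5  6  7  8
 9  5  5  5  5  5  4  5  6  7
 6  6  6  6  6  5  5  5  6  7
 3  7  7  7  7  6  6  5  6  7
 8  8  8  7  7  7  7  6  6  7
 4  9  8  8  8  8  8  7  6  7

7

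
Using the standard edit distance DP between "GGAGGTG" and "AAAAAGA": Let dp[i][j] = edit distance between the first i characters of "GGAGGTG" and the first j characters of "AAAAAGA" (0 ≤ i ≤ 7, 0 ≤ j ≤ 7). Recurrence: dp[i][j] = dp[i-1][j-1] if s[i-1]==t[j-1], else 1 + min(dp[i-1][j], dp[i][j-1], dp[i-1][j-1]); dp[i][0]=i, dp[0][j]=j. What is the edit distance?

6

   ''  A  A  A  A  A  G  A
''  0  1  2  3  4  5  6  7
 G  1  1  2  3  4  5  5  6
 G  2  2  2  3  4  5  5  6
 A  3  2  2  2  3  4  5  5
 G  4  3  3  3  3  4  4  5
 G  5  4  4  4  4  4  4  5
 T  6  5  5  5  5  5  5  5
 G  7  6  6  6  6  6  5  6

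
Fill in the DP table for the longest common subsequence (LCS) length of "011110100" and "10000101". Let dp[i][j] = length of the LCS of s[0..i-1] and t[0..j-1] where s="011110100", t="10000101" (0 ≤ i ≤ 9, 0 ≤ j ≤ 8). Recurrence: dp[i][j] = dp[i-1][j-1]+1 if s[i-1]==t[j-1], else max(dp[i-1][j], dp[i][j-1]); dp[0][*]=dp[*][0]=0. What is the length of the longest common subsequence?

4

   ''  1  0  0  0  0  1  0  1
''  0  0  0  0  0  0  0  0  0
 0  0  0  1  1  1  1  1  1  1
 1  0  1  1  1  1  1  2  2  2
 1  0  1  1  1  1  1  2  2  3
 1  0  1  1  1  1  1  2  2  3
 1  0  1  1  1  1  1  2  2  3
 0  0  1  2  2  2  2  2  3  3
 1  0  1  2  2  2  2  3  3  4
 0  0  1  2  3  3  3  3  4  4
 0  0  1  2  3  4  4  4  4  4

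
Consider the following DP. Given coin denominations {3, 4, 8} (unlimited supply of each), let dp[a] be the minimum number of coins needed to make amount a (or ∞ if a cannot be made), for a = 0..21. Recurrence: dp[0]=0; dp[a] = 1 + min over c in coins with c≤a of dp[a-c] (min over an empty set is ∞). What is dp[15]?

 a  0  1  2  3  4  5  6  7  8  9 10 11 12 13 14 15 16 17 18 19 20 21
dp  0  -  -  1  1  -  2  2  1  3  3  2  2  4  3  3  2  4  4  3  3  5
(- denotes ∞ / unreachable)

3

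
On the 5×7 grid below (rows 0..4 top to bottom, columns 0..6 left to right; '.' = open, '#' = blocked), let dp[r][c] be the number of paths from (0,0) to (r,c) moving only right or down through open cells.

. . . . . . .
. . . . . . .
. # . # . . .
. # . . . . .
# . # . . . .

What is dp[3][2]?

r\c   0   1   2   3   4   5   6
  0   1   1   1   1   1   1   1
  1   1   2   3   4   5   6   7
  2   1   0   3   0   5  11  18
  3   1   0   3   3   8  19  37
  4   0   0   0   3  11  30  67

3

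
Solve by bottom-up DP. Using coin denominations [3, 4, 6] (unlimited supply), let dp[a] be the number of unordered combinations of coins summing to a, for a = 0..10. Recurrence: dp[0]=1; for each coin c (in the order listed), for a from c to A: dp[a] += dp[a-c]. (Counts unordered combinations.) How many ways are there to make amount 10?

after  coin     0     1     2     3     4     5     6     7     8     9    10
          3     1     0     0     1     0     0     1     0     0     1     0
          4     1     0     0     1     1     0     1     1     1     1     1
          6     1     0     0     1     1     0     2     1     1     2     2

2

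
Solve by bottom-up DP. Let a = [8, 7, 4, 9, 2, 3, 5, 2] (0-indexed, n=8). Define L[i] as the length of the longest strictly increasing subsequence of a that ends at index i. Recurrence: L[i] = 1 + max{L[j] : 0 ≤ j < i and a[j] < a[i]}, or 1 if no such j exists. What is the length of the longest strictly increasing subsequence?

3

   i    0    1    2    3    4    5    6    7
a[i]    8    7    4    9    2    3    5    2
L[i]    1    1    1    2    1    2    3    1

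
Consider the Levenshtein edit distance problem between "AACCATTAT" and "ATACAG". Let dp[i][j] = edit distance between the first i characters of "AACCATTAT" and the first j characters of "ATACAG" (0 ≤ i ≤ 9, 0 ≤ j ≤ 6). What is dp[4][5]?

2

   ''  A  T  A  C  A  G
''  0  1  2  3  4  5  6
 A  1  0  1  2  3  4  5
 A  2  1  1  1  2  3  4
 C  3  2  2  2  1  2  3
 C  4  3  3  3  2  2  3
 A  5  4  4  3  3  2  3
 T  6  5  4  4  4  3  3
 T  7  6  5  5  5  4  4
 A  8  7  6  5  6  5  5
 T  9  8  7  6  6  6  6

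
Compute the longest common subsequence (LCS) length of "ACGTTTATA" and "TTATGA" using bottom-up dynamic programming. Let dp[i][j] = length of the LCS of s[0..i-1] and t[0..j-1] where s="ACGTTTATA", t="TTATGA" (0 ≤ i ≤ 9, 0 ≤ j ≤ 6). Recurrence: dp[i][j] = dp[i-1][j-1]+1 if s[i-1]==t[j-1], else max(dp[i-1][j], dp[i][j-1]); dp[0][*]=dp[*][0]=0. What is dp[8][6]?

   ''  T  T  A  T  G  A
''  0  0  0  0  0  0  0
 A  0  0  0  1  1  1  1
 C  0  0  0  1  1  1  1
 G  0  0  0  1  1  2  2
 T  0  1  1  1  2  2  2
 T  0  1  2  2  2  2  2
 T  0  1  2  2  3  3  3
 A  0  1  2  3  3  3  4
 T  0  1  2  3  4  4  4
 A  0  1  2  3  4  4  5

4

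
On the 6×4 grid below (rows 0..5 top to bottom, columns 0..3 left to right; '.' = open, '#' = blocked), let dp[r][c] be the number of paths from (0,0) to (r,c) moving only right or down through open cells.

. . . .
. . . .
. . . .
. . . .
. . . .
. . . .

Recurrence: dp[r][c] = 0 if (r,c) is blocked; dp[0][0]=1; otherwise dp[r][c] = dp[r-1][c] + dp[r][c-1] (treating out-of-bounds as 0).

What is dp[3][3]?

r\c   0   1   2   3
  0   1   1   1   1
  1   1   2   3   4
  2   1   3   6  10
  3   1   4  10  20
  4   1   5  15  35
  5   1   6  21  56

20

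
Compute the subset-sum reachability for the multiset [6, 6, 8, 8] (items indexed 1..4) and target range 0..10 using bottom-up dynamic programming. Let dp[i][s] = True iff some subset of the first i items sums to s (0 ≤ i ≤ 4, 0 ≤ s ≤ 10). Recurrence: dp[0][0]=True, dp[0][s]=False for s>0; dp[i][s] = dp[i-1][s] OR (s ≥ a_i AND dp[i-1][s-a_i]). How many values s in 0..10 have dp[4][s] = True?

3

i\s   0   1   2   3   4   5   6   7   8   9  10
  0   T   F   F   F   F   F   F   F   F   F   F
  1   T   F   F   F   F   F   T   F   F   F   F
  2   T   F   F   F   F   F   T   F   F   F   F
  3   T   F   F   F   F   F   T   F   T   F   F
  4   T   F   F   F   F   F   T   F   T   F   F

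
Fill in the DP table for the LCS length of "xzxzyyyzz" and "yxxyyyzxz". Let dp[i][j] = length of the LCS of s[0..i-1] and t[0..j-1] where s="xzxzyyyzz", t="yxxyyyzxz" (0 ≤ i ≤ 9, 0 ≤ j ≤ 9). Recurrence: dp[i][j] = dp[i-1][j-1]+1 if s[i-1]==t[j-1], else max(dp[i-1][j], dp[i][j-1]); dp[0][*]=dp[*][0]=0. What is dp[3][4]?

2

   ''  y  x  x  y  y  y  z  x  z
''  0  0  0  0  0  0  0  0  0  0
 x  0  0  1  1  1  1  1  1  1  1
 z  0  0  1  1  1  1  1  2  2  2
 x  0  0  1  2  2  2  2  2  3  3
 z  0  0  1  2  2  2  2  3  3  4
 y  0  1  1  2  3  3  3  3  3  4
 y  0  1  1  2  3  4  4  4  4  4
 y  0  1  1  2  3  4  5  5  5  5
 z  0  1  1  2  3  4  5  6  6  6
 z  0  1  1  2  3  4  5  6  6  7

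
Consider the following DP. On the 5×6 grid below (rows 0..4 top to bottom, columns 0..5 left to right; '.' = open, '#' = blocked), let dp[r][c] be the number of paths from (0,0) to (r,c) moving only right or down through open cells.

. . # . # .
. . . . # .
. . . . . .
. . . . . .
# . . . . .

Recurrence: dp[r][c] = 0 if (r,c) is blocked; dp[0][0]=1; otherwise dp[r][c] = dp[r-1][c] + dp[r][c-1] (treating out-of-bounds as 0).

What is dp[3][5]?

30

r\c   0   1   2   3   4   5
  0   1   1   0   0   0   0
  1   1   2   2   2   0   0
  2   1   3   5   7   7   7
  3   1   4   9  16  23  30
  4   0   4  13  29  52  82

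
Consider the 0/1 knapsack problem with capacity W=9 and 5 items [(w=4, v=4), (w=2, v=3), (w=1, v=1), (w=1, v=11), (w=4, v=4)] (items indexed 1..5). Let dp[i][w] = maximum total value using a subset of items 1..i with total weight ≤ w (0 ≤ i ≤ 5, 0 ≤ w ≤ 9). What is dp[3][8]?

i\w   0   1   2   3   4   5   6   7   8   9
  0   0   0   0   0   0   0   0   0   0   0
  1   0   0   0   0   4   4   4   4   4   4
  2   0   0   3   3   4   4   7   7   7   7
  3   0   1   3   4   4   5   7   8   8   8
  4   0  11  12  14  15  15  16  18  19  19
  5   0  11  12  14  15  15  16  18  19  19

8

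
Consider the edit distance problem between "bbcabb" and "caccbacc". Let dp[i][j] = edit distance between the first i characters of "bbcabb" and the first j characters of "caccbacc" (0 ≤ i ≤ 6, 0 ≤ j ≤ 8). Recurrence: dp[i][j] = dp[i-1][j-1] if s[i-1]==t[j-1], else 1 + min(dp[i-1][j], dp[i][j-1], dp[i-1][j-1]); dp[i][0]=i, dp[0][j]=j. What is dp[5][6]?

4

   ''  c  a  c  c  b  a  c  c
''  0  1  2  3  4  5  6  7  8
 b  1  1  2  3  4  4  5  6  7
 b  2  2  2  3  4  4  5  6  7
 c  3  2  3  2  3  4  5  5  6
 a  4  3  2  3  3  4  4  5  6
 b  5  4  3  3  4  3  4  5  6
 b  6  5  4  4  4  4  4  5  6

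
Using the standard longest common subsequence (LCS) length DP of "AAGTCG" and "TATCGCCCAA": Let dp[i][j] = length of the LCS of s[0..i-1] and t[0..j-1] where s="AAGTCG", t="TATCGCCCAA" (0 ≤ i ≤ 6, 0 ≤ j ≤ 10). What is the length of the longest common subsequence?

   ''  T  A  T  C  G  C  C  C  A  A
''  0  0  0  0  0  0  0  0  0  0  0
 A  0  0  1  1  1  1  1  1  1  1  1
 A  0  0  1  1  1  1  1  1  1  2  2
 G  0  0  1  1  1  2  2  2  2  2  2
 T  0  1  1  2  2  2  2  2  2  2  2
 C  0  1  1  2  3  3  3  3  3  3  3
 G  0  1  1  2  3  4  4  4  4  4  4

4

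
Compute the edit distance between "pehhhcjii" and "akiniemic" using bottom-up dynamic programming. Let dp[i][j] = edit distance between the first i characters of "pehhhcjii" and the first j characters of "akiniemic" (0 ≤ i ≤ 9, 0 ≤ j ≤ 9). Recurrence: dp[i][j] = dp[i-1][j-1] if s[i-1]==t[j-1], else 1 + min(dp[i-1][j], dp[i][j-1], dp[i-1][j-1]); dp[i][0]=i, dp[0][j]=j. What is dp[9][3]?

8

   ''  a  k  i  n  i  e  m  i  c
''  0  1  2  3  4  5  6  7  8  9
 p  1  1  2  3  4  5  6  7  8  9
 e  2  2  2  3  4  5  5  6  7  8
 h  3  3  3  3  4  5  6  6  7  8
 h  4  4  4  4  4  5  6  7  7  8
 h  5  5  5  5  5  5  6  7  8  8
 c  6  6  6  6  6  6  6  7  8  8
 j  7  7  7  7  7  7  7  7  8  9
 i  8  8  8  7  8  7  8  8  7  8
 i  9  9  9  8  8  8  8  9  8  8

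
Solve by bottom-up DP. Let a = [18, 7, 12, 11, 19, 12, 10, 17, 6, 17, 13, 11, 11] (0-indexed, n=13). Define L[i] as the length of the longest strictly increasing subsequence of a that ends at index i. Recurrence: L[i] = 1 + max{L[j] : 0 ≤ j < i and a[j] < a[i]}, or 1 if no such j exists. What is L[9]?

4

   i    0    1    2    3    4    5    6    7    8    9   10   11   12
a[i]   18    7   12   11   19   12   10   17    6   17   13   11   11
L[i]    1    1    2    2    3    3    2    4    1    4    4    3    3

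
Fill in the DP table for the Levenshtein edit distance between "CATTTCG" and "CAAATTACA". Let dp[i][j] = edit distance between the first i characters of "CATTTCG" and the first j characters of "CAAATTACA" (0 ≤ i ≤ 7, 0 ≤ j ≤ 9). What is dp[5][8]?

4

   ''  C  A  A  A  T  T  A  C  A
''  0  1  2  3  4  5  6  7  8  9
 C  1  0  1  2  3  4  5  6  7  8
 A  2  1  0  1  2  3  4  5  6  7
 T  3  2  1  1  2  2  3  4  5  6
 T  4  3  2  2  2  2  2  3  4  5
 T  5  4  3  3  3  2  2  3  4  5
 C  6  5  4  4  4  3  3  3  3  4
 G  7  6  5  5  5  4  4  4  4  4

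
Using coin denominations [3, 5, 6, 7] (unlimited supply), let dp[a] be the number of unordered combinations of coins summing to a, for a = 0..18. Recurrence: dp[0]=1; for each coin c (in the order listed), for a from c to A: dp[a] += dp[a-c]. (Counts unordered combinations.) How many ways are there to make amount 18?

7

after  coin     0     1     2     3     4     5     6     7     8     9    10    11    12    13    14    15    16    17    18
          3     1     0     0     1     0     0     1     0     0     1     0     0     1     0     0     1     0     0     1
          5     1     0     0     1     0     1     1     0     1     1     1     1     1     1     1     2     1     1     2
          6     1     0     0     1     0     1     2     0     1     2     1     2     3     1     2     4     2     3     5
          7     1     0     0     1     0     1     2     1     1     2     2     2     4     3     3     5     4     5     7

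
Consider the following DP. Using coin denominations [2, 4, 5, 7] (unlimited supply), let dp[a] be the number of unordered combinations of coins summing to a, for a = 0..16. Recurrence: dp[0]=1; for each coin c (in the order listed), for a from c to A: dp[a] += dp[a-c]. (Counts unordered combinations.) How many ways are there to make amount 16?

after  coin     0     1     2     3     4     5     6     7     8     9    10    11    12    13    14    15    16
          2     1     0     1     0     1     0     1     0     1     0     1     0     1     0     1     0     1
          4     1     0     1     0     2     0     2     0     3     0     3     0     4     0     4     0     5
          5     1     0     1     0     2     1     2     1     3     2     4     2     5     3     6     4     7
          7     1     0     1     0     2     1     2     2     3     3     4     4     6     5     8     7    10

10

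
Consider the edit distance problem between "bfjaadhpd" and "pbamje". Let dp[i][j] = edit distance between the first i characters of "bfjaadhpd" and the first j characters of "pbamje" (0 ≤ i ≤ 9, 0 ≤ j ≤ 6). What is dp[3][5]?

3

   ''  p  b  a  m  j  e
''  0  1  2  3  4  5  6
 b  1  1  1  2  3  4  5
 f  2  2  2  2  3  4  5
 j  3  3  3  3  3  3  4
 a  4  4  4  3  4  4  4
 a  5  5  5  4  4  5  5
 d  6  6  6  5  5  5  6
 h  7  7  7  6  6  6  6
 p  8  7  8  7  7  7  7
 d  9  8  8  8  8  8  8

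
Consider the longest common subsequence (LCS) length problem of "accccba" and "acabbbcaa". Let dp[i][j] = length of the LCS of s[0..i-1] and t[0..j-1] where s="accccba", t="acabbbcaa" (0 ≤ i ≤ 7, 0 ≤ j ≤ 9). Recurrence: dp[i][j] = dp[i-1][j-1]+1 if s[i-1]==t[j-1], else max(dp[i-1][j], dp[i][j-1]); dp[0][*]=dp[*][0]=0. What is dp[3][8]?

3

   ''  a  c  a  b  b  b  c  a  a
''  0  0  0  0  0  0  0  0  0  0
 a  0  1  1  1  1  1  1  1  1  1
 c  0  1  2  2  2  2  2  2  2  2
 c  0  1  2  2  2  2  2  3  3  3
 c  0  1  2  2  2  2  2  3  3  3
 c  0  1  2  2  2  2  2  3  3  3
 b  0  1  2  2  3  3  3  3  3  3
 a  0  1  2  3  3  3  3  3  4  4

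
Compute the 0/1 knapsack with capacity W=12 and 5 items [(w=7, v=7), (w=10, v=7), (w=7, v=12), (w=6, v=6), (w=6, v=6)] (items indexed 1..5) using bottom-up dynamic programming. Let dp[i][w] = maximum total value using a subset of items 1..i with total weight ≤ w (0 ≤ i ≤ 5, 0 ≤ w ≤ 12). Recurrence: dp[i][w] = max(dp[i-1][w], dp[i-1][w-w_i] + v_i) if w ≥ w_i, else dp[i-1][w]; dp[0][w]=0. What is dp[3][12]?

i\w   0   1   2   3   4   5   6   7   8   9  10  11  12
  0   0   0   0   0   0   0   0   0   0   0   0   0   0
  1   0   0   0   0   0   0   0   7   7   7   7   7   7
  2   0   0   0   0   0   0   0   7   7   7   7   7   7
  3   0   0   0   0   0   0   0  12  12  12  12  12  12
  4   0   0   0   0   0   0   6  12  12  12  12  12  12
  5   0   0   0   0   0   0   6  12  12  12  12  12  12

12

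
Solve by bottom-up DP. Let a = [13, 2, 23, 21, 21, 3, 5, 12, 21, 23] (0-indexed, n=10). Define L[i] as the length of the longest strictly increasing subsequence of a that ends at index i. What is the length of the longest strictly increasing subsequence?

   i    0    1    2    3    4    5    6    7    8    9
a[i]   13    2   23   21   21    3    5   12   21   23
L[i]    1    1    2    2    2    2    3    4    5    6

6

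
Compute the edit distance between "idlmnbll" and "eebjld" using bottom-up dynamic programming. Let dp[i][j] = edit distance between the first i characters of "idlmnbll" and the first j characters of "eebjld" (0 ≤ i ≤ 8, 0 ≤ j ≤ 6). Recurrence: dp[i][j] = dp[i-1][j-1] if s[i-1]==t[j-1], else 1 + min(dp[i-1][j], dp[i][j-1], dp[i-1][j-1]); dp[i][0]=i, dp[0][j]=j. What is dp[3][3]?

   ''  e  e  b  j  l  d
''  0  1  2  3  4  5  6
 i  1  1  2  3  4  5  6
 d  2  2  2  3  4  5  5
 l  3  3  3  3  4  4  5
 m  4  4  4  4  4  5  5
 n  5  5  5  5  5  5  6
 b  6  6  6  5  6  6  6
 l  7  7  7  6  6  6  7
 l  8  8  8  7  7  6  7

3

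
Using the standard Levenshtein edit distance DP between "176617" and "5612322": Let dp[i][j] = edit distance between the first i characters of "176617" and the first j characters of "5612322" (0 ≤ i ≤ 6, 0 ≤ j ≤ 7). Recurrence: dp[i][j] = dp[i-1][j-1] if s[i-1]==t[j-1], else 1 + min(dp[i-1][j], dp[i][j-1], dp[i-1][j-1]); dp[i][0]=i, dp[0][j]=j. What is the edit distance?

   ''  5  6  1  2  3  2  2
''  0  1  2  3  4  5  6  7
 1  1  1  2  2  3  4  5  6
 7  2  2  2  3  3  4  5  6
 6  3  3  2  3  4  4  5  6
 6  4  4  3  3  4  5  5  6
 1  5  5  4  3  4  5  6  6
 7  6  6  5  4  4  5  6  7

7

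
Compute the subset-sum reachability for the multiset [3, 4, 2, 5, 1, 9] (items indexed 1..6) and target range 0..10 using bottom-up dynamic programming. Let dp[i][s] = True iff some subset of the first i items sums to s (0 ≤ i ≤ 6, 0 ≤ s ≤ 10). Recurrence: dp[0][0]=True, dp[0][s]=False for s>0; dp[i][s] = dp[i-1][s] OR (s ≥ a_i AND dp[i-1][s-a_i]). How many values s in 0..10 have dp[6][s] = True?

11

i\s   0   1   2   3   4   5   6   7   8   9  10
  0   T   F   F   F   F   F   F   F   F   F   F
  1   T   F   F   T   F   F   F   F   F   F   F
  2   T   F   F   T   T   F   F   T   F   F   F
  3   T   F   T   T   T   T   T   T   F   T   F
  4   T   F   T   T   T   T   T   T   T   T   T
  5   T   T   T   T   T   T   T   T   T   T   T
  6   T   T   T   T   T   T   T   T   T   T   T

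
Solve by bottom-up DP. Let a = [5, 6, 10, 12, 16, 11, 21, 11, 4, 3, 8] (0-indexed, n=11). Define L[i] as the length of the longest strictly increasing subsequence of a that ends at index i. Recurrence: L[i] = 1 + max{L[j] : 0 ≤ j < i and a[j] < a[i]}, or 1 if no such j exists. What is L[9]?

   i    0    1    2    3    4    5    6    7    8    9   10
a[i]    5    6   10   12   16   11   21   11    4    3    8
L[i]    1    2    3    4    5    4    6    4    1    1    3

1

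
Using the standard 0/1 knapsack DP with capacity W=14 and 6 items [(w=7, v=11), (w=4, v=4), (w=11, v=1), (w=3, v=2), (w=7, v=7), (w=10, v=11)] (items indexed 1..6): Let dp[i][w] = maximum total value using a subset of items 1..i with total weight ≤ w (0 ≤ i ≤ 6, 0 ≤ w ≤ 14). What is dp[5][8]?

i\w   0   1   2   3   4   5   6   7   8   9  10  11  12  13  14
  0   0   0   0   0   0   0   0   0   0   0   0   0   0   0   0
  1   0   0   0   0   0   0   0  11  11  11  11  11  11  11  11
  2   0   0   0   0   4   4   4  11  11  11  11  15  15  15  15
  3   0   0   0   0   4   4   4  11  11  11  11  15  15  15  15
  4   0   0   0   2   4   4   4  11  11  11  13  15  15  15  17
  5   0   0   0   2   4   4   4  11  11  11  13  15  15  15  18
  6   0   0   0   2   4   4   4  11  11  11  13  15  15  15  18

11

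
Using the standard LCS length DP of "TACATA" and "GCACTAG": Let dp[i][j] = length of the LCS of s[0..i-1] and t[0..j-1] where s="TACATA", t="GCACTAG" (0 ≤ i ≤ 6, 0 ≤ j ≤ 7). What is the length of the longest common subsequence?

   ''  G  C  A  C  T  A  G
''  0  0  0  0  0  0  0  0
 T  0  0  0  0  0  1  1  1
 A  0  0  0  1  1  1  2  2
 C  0  0  1  1  2  2  2  2
 A  0  0  1  2  2  2  3  3
 T  0  0  1  2  2  3  3  3
 A  0  0  1  2  2  3  4  4

4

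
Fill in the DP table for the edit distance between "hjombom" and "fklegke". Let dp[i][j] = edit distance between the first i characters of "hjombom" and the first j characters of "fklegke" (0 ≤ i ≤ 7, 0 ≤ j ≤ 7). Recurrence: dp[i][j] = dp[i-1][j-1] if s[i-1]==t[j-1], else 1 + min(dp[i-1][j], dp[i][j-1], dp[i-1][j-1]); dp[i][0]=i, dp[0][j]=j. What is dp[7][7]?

   ''  f  k  l  e  g  k  e
''  0  1  2  3  4  5  6  7
 h  1  1  2  3  4  5  6  7
 j  2  2  2  3  4  5  6  7
 o  3  3  3  3  4  5  6  7
 m  4  4  4  4  4  5  6  7
 b  5  5  5  5  5  5  6  7
 o  6  6  6  6  6  6  6  7
 m  7  7  7  7  7  7  7  7

7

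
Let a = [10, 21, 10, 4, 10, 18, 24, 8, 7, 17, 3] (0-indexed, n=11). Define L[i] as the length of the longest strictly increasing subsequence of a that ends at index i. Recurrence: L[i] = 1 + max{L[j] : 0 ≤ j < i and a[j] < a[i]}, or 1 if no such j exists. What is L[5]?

3

   i    0    1    2    3    4    5    6    7    8    9   10
a[i]   10   21   10    4   10   18   24    8    7   17    3
L[i]    1    2    1    1    2    3    4    2    2    3    1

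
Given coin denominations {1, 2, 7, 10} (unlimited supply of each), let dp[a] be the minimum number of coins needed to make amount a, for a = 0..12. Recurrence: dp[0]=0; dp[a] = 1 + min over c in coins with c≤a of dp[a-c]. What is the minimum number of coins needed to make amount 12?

 a  0  1  2  3  4  5  6  7  8  9 10 11 12
dp  0  1  1  2  2  3  3  1  2  2  1  2  2

2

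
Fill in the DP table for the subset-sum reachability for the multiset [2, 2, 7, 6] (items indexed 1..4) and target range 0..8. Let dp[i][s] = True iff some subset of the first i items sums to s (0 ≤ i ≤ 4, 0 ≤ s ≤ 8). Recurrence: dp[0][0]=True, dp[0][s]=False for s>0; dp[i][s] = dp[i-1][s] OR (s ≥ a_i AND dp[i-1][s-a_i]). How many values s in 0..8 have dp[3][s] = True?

4

i\s   0   1   2   3   4   5   6   7   8
  0   T   F   F   F   F   F   F   F   F
  1   T   F   T   F   F   F   F   F   F
  2   T   F   T   F   T   F   F   F   F
  3   T   F   T   F   T   F   F   T   F
  4   T   F   T   F   T   F   T   T   T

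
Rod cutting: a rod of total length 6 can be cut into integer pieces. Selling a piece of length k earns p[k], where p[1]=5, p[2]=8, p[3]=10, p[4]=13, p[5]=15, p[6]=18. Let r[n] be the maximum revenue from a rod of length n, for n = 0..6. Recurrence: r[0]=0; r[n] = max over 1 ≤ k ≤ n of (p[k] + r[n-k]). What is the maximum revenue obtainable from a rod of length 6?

30

   n    0    1    2    3    4    5    6
r[n]    0    5   10   15   20   25   30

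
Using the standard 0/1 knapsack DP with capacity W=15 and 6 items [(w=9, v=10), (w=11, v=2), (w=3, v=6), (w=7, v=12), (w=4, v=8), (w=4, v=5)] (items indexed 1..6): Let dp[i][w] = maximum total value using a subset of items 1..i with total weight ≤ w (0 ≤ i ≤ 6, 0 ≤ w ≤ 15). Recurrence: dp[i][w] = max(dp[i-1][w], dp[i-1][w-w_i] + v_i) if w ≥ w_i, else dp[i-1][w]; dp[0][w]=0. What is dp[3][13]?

16

i\w   0   1   2   3   4   5   6   7   8   9  10  11  12  13  14  15
  0   0   0   0   0   0   0   0   0   0   0   0   0   0   0   0   0
  1   0   0   0   0   0   0   0   0   0  10  10  10  10  10  10  10
  2   0   0   0   0   0   0   0   0   0  10  10  10  10  10  10  10
  3   0   0   0   6   6   6   6   6   6  10  10  10  16  16  16  16
  4   0   0   0   6   6   6   6  12  12  12  18  18  18  18  18  18
  5   0   0   0   6   8   8   8  14  14  14  18  20  20  20  26  26
  6   0   0   0   6   8   8   8  14  14  14  18  20  20  20  26  26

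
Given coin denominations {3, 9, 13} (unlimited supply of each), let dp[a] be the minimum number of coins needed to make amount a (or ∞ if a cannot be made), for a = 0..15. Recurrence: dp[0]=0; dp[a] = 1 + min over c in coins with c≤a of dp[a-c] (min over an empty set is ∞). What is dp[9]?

 a  0  1  2  3  4  5  6  7  8  9 10 11 12 13 14 15
dp  0  -  -  1  -  -  2  -  -  1  -  -  2  1  -  3
(- denotes ∞ / unreachable)

1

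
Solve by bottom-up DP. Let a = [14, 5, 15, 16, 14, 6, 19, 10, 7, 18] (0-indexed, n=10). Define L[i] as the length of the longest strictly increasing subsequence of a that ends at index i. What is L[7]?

3

   i    0    1    2    3    4    5    6    7    8    9
a[i]   14    5   15   16   14    6   19   10    7   18
L[i]    1    1    2    3    2    2    4    3    3    4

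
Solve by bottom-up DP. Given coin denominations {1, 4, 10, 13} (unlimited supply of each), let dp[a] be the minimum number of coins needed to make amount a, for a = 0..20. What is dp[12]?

3

 a  0  1  2  3  4  5  6  7  8  9 10 11 12 13 14 15 16 17 18 19 20
dp  0  1  2  3  1  2  3  4  2  3  1  2  3  1  2  3  4  2  3  4  2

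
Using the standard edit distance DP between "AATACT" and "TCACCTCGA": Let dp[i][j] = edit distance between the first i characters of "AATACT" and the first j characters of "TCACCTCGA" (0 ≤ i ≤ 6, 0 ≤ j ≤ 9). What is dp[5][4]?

   ''  T  C  A  C  C  T  C  G  A
''  0  1  2  3  4  5  6  7  8  9
 A  1  1  2  2  3  4  5  6  7  8
 A  2  2  2  2  3  4  5  6  7  7
 T  3  2  3  3  3  4  4  5  6  7
 A  4  3  3  3  4  4  5  5  6  6
 C  5  4  3  4  3  4  5  5  6  7
 T  6  5  4  4  4  4  4  5  6  7

3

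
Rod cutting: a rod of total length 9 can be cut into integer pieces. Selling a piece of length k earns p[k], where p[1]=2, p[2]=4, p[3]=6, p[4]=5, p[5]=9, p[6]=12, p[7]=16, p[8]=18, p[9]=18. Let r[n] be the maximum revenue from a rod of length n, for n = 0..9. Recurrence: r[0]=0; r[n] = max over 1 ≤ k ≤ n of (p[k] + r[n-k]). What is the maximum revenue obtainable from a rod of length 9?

20

   n    0    1    2    3    4    5    6    7    8    9
r[n]    0    2    4    6    8   10   12   16   18   20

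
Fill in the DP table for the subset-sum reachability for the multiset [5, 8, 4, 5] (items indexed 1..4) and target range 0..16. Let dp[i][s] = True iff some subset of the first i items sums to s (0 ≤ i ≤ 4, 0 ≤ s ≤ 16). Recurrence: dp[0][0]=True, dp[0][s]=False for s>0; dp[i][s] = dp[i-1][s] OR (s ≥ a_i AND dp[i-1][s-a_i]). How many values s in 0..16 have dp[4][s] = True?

i\s   0   1   2   3   4   5   6   7   8   9  10  11  12  13  14  15  16
  0   T   F   F   F   F   F   F   F   F   F   F   F   F   F   F   F   F
  1   T   F   F   F   F   T   F   F   F   F   F   F   F   F   F   F   F
  2   T   F   F   F   F   T   F   F   T   F   F   F   F   T   F   F   F
  3   T   F   F   F   T   T   F   F   T   T   F   F   T   T   F   F   F
  4   T   F   F   F   T   T   F   F   T   T   T   F   T   T   T   F   F

9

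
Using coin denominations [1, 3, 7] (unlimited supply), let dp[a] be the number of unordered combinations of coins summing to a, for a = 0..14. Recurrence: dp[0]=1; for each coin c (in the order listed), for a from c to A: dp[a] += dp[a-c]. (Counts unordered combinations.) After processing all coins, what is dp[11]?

6

after  coin     0     1     2     3     4     5     6     7     8     9    10    11    12    13    14
          1     1     1     1     1     1     1     1     1     1     1     1     1     1     1     1
          3     1     1     1     2     2     2     3     3     3     4     4     4     5     5     5
          7     1     1     1     2     2     2     3     4     4     5     6     6     7     8     9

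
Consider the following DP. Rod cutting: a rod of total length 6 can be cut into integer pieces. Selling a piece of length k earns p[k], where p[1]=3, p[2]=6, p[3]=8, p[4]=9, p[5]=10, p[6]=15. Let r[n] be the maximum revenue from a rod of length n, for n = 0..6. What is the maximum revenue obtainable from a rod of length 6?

   n    0    1    2    3    4    5    6
r[n]    0    3    6    9   12   15   18

18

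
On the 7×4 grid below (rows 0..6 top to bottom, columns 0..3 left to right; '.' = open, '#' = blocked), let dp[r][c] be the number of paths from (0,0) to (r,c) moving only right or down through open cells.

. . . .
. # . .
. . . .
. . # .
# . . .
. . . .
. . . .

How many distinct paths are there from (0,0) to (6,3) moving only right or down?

r\c   0   1   2   3
  0   1   1   1   1
  1   1   0   1   2
  2   1   1   2   4
  3   1   2   0   4
  4   0   2   2   6
  5   0   2   4  10
  6   0   2   6  16

16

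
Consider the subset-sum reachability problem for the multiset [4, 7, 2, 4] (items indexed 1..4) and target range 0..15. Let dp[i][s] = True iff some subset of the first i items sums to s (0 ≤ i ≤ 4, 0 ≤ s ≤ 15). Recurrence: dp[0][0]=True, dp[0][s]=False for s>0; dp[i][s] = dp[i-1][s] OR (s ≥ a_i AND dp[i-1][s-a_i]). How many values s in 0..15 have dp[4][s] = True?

11

i\s   0   1   2   3   4   5   6   7   8   9  10  11  12  13  14  15
  0   T   F   F   F   F   F   F   F   F   F   F   F   F   F   F   F
  1   T   F   F   F   T   F   F   F   F   F   F   F   F   F   F   F
  2   T   F   F   F   T   F   F   T   F   F   F   T   F   F   F   F
  3   T   F   T   F   T   F   T   T   F   T   F   T   F   T   F   F
  4   T   F   T   F   T   F   T   T   T   T   T   T   F   T   F   T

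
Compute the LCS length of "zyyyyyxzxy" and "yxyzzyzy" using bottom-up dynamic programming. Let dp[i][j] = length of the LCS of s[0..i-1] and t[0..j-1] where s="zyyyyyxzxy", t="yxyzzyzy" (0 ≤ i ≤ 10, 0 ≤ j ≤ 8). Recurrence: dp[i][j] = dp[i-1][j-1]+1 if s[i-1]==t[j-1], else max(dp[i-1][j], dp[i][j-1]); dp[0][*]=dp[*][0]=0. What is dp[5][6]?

3

   ''  y  x  y  z  z  y  z  y
''  0  0  0  0  0  0  0  0  0
 z  0  0  0  0  1  1  1  1  1
 y  0  1  1  1  1  1  2  2  2
 y  0  1  1  2  2  2  2  2  3
 y  0  1  1  2  2  2  3  3  3
 y  0  1  1  2  2  2  3  3  4
 y  0  1  1  2  2  2  3  3  4
 x  0  1  2  2  2  2  3  3  4
 z  0  1  2  2  3  3  3  4  4
 x  0  1  2  2  3  3  3  4  4
 y  0  1  2  3  3  3  4  4  5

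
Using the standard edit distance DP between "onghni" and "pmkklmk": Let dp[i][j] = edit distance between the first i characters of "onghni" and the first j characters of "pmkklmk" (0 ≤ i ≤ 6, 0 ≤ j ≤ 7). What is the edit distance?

7

   ''  p  m  k  k  l  m  k
''  0  1  2  3  4  5  6  7
 o  1  1  2  3  4  5  6  7
 n  2  2  2  3  4  5  6  7
 g  3  3  3  3  4  5  6  7
 h  4  4  4  4  4  5  6  7
 n  5  5  5  5  5  5  6  7
 i  6  6  6  6  6  6  6  7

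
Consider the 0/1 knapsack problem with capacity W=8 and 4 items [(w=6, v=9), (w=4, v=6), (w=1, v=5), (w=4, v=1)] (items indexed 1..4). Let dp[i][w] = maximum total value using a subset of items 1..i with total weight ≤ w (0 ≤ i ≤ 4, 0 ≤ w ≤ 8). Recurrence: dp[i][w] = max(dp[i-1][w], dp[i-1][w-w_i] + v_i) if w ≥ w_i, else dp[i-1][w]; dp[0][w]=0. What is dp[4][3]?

i\w   0   1   2   3   4   5   6   7   8
  0   0   0   0   0   0   0   0   0   0
  1   0   0   0   0   0   0   9   9   9
  2   0   0   0   0   6   6   9   9   9
  3   0   5   5   5   6  11  11  14  14
  4   0   5   5   5   6  11  11  14  14

5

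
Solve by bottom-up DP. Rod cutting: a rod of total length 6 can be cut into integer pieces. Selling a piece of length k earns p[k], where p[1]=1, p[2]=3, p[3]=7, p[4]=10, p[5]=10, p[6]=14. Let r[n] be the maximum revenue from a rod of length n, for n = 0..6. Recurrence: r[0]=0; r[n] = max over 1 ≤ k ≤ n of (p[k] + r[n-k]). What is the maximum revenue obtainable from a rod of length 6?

14

   n    0    1    2    3    4    5    6
r[n]    0    1    3    7   10   11   14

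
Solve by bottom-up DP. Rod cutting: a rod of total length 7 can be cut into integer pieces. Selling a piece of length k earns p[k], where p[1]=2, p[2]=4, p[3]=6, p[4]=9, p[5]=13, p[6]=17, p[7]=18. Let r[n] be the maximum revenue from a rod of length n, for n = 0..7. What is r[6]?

17

   n    0    1    2    3    4    5    6    7
r[n]    0    2    4    6    9   13   17   19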